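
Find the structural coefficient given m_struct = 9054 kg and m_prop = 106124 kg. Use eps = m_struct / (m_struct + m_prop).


eps = 9054 / (9054 + 106124) = 0.0786

0.0786


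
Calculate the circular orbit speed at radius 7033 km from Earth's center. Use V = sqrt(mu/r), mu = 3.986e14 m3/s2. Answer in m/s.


V = sqrt(3.986e14 / 7033000) = 7528 m/s

7528 m/s


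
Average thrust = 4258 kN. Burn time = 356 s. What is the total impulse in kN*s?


It = 4258 * 356 = 1515848 kN*s

1515848 kN*s


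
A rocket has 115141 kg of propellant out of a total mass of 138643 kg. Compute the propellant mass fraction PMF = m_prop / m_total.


PMF = 115141 / 138643 = 0.83

0.83


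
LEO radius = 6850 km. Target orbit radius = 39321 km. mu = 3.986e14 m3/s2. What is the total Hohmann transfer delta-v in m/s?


V1 = sqrt(mu/r1) = 7628.22 m/s
dV1 = V1*(sqrt(2*r2/(r1+r2)) - 1) = 2327.34 m/s
V2 = sqrt(mu/r2) = 3183.88 m/s
dV2 = V2*(1 - sqrt(2*r1/(r1+r2))) = 1449.55 m/s
Total dV = 3777 m/s

3777 m/s


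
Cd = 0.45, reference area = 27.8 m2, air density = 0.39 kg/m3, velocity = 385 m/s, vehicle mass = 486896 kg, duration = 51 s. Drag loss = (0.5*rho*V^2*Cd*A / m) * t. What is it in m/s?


D = 0.5 * 0.39 * 385^2 * 0.45 * 27.8 = 361587.48 N
a = 361587.48 / 486896 = 0.7426 m/s2
dV = 0.7426 * 51 = 37.9 m/s

37.9 m/s


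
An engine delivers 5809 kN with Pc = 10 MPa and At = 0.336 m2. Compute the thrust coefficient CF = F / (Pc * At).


CF = 5809000 / (10e6 * 0.336) = 1.73

1.73


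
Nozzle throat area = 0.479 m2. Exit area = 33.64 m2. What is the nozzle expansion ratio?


AR = 33.64 / 0.479 = 70.2

70.2


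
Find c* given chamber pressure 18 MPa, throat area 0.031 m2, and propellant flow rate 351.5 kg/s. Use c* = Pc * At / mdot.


c* = 18e6 * 0.031 / 351.5 = 1587 m/s

1587 m/s


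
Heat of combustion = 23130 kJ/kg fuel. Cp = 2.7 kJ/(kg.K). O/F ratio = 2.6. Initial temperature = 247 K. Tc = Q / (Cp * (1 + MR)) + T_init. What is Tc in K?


Tc = 23130 / (2.7 * (1 + 2.6)) + 247 = 2627 K

2627 K


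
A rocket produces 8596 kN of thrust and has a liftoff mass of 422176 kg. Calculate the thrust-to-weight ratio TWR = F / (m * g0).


TWR = 8596000 / (422176 * 9.81) = 2.08

2.08


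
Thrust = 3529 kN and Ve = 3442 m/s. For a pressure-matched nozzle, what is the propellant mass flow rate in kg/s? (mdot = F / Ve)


mdot = F / Ve = 3529000 / 3442 = 1025.3 kg/s

1025.3 kg/s


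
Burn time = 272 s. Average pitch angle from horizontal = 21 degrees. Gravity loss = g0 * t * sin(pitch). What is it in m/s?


GL = 9.81 * 272 * sin(21 deg) = 956 m/s

956 m/s


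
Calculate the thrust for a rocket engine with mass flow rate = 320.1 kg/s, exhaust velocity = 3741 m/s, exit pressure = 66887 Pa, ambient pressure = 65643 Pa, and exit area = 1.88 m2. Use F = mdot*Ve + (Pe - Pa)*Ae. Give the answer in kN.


F = 320.1 * 3741 + (66887 - 65643) * 1.88 = 1.1998e+06 N = 1199.8 kN

1199.8 kN


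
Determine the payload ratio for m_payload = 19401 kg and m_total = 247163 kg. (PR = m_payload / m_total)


PR = 19401 / 247163 = 0.0785

0.0785


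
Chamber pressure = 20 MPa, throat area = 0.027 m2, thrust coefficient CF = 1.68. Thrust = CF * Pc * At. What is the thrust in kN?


F = 1.68 * 20e6 * 0.027 = 907200.0 N = 907.2 kN

907.2 kN


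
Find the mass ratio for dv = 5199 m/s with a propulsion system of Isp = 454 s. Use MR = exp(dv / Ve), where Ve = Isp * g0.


Ve = 454 * 9.81 = 4453.74 m/s
MR = exp(5199 / 4453.74) = 3.213

3.213


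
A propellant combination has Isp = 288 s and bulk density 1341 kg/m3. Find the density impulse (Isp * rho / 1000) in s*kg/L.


rho*Isp = 288 * 1341 / 1000 = 386 s*kg/L

386 s*kg/L


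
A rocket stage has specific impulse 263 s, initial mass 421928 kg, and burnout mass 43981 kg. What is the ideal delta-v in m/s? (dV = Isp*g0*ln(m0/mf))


Ve = 263 * 9.81 = 2580.03 m/s
dV = 2580.03 * ln(421928/43981) = 5834 m/s

5834 m/s


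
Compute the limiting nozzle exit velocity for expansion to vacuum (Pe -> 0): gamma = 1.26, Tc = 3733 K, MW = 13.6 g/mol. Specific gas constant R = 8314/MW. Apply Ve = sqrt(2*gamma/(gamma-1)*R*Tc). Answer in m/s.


R = 8314 / 13.6 = 611.32 J/(kg.K)
Ve = sqrt(2 * 1.26 / (1.26 - 1) * 611.32 * 3733) = 4703 m/s

4703 m/s


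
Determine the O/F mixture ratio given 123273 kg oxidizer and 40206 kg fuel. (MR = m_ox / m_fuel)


MR = 123273 / 40206 = 3.07

3.07


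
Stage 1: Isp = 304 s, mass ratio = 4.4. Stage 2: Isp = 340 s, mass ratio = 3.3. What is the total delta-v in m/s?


dV1 = 304 * 9.81 * ln(4.4) = 4418.5 m/s
dV2 = 340 * 9.81 * ln(3.3) = 3982.2 m/s
Total dV = 4418.5 + 3982.2 = 8400.7 m/s ~ 8401 m/s

8401 m/s


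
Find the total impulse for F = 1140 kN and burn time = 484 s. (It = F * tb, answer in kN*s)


It = 1140 * 484 = 551760 kN*s

551760 kN*s


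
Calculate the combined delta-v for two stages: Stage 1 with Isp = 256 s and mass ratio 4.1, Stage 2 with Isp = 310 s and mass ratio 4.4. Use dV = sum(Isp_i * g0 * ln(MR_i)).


dV1 = 256 * 9.81 * ln(4.1) = 3543.5 m/s
dV2 = 310 * 9.81 * ln(4.4) = 4505.7 m/s
Total dV = 3543.5 + 4505.7 = 8049.2 m/s ~ 8049 m/s

8049 m/s


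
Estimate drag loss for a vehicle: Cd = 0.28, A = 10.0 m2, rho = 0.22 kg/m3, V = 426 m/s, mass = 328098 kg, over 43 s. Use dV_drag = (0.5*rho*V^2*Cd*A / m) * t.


D = 0.5 * 0.22 * 426^2 * 0.28 * 10.0 = 55894.61 N
a = 55894.61 / 328098 = 0.1704 m/s2
dV = 0.1704 * 43 = 7.3 m/s

7.3 m/s


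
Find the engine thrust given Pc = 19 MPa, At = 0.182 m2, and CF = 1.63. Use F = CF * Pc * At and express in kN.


F = 1.63 * 19e6 * 0.182 = 5.6365e+06 N = 5636.5 kN

5636.5 kN


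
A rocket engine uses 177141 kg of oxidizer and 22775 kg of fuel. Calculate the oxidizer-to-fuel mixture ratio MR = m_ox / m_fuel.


MR = 177141 / 22775 = 7.78

7.78


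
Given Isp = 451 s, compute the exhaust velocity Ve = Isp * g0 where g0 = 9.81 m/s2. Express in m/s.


Ve = Isp * g0 = 451 * 9.81 = 4424.3 m/s

4424.3 m/s


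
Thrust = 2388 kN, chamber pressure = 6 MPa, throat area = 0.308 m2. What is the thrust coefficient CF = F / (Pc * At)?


CF = 2388000 / (6e6 * 0.308) = 1.29

1.29


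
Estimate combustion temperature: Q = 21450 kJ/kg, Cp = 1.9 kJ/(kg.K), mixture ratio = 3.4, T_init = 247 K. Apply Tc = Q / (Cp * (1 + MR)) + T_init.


Tc = 21450 / (1.9 * (1 + 3.4)) + 247 = 2813 K

2813 K


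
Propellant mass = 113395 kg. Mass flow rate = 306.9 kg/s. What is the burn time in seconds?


tb = 113395 / 306.9 = 369.5 s

369.5 s


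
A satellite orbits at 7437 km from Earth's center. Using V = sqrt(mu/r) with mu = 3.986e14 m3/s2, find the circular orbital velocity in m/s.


V = sqrt(3.986e14 / 7437000) = 7321 m/s

7321 m/s


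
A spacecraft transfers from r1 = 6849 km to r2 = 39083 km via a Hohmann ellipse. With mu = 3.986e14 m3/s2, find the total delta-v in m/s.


V1 = sqrt(mu/r1) = 7628.78 m/s
dV1 = V1*(sqrt(2*r2/(r1+r2)) - 1) = 2323.13 m/s
V2 = sqrt(mu/r2) = 3193.56 m/s
dV2 = V2*(1 - sqrt(2*r1/(r1+r2))) = 1449.56 m/s
Total dV = 3773 m/s

3773 m/s


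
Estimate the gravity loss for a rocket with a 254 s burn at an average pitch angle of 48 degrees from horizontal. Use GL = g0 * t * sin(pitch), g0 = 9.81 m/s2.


GL = 9.81 * 254 * sin(48 deg) = 1852 m/s

1852 m/s


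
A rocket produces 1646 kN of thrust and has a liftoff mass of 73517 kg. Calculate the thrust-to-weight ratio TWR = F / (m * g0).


TWR = 1646000 / (73517 * 9.81) = 2.28

2.28


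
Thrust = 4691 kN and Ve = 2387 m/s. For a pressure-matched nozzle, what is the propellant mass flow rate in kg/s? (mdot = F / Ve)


mdot = F / Ve = 4691000 / 2387 = 1965.2 kg/s

1965.2 kg/s


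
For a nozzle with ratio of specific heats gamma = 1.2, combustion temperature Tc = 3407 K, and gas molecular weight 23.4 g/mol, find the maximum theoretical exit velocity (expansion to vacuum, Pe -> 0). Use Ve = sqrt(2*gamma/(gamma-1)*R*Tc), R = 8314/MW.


R = 8314 / 23.4 = 355.3 J/(kg.K)
Ve = sqrt(2 * 1.2 / (1.2 - 1) * 355.3 * 3407) = 3811 m/s

3811 m/s


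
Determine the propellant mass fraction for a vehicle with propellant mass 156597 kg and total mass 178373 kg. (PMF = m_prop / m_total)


PMF = 156597 / 178373 = 0.878

0.878


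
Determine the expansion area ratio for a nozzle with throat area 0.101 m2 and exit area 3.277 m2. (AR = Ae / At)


AR = 3.277 / 0.101 = 32.4

32.4


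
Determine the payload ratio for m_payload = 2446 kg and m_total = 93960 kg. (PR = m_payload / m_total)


PR = 2446 / 93960 = 0.026

0.026


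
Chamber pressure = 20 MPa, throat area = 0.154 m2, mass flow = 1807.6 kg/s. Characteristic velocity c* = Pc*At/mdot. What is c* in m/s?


c* = 20e6 * 0.154 / 1807.6 = 1704 m/s

1704 m/s


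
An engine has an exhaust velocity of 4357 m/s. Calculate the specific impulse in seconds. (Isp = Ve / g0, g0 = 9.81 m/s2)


Isp = Ve / g0 = 4357 / 9.81 = 444.1 s

444.1 s


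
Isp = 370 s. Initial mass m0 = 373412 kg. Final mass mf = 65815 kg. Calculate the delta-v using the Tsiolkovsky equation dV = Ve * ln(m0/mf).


Ve = 370 * 9.81 = 3629.7 m/s
dV = 3629.7 * ln(373412/65815) = 6301 m/s

6301 m/s


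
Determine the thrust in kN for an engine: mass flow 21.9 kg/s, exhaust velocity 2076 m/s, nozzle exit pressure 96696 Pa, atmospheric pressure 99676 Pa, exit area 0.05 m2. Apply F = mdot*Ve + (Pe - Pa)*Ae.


F = 21.9 * 2076 + (96696 - 99676) * 0.05 = 45315.0 N = 45.3 kN

45.3 kN


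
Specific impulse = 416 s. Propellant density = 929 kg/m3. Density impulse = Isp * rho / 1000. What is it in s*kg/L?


rho*Isp = 416 * 929 / 1000 = 386 s*kg/L

386 s*kg/L


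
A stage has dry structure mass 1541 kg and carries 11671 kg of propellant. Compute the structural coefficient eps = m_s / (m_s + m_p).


eps = 1541 / (1541 + 11671) = 0.1166

0.1166


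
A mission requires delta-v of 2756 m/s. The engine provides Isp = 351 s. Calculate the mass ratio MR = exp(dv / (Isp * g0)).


Ve = 351 * 9.81 = 3443.31 m/s
MR = exp(2756 / 3443.31) = 2.226

2.226


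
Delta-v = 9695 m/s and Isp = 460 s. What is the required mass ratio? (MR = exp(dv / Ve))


Ve = 460 * 9.81 = 4512.6 m/s
MR = exp(9695 / 4512.6) = 8.571

8.571


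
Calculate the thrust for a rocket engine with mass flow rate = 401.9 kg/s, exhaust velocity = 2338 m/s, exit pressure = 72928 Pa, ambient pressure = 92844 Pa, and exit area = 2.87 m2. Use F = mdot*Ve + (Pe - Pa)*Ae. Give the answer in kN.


F = 401.9 * 2338 + (72928 - 92844) * 2.87 = 882483.0 N = 882.5 kN

882.5 kN


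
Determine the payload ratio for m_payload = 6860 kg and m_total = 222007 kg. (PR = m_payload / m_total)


PR = 6860 / 222007 = 0.0309

0.0309


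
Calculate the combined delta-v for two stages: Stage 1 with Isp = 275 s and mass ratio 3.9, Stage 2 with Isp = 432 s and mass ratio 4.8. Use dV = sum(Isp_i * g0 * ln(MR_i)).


dV1 = 275 * 9.81 * ln(3.9) = 3671.6 m/s
dV2 = 432 * 9.81 * ln(4.8) = 6647.7 m/s
Total dV = 3671.6 + 6647.7 = 10319.3 m/s ~ 10319 m/s

10319 m/s


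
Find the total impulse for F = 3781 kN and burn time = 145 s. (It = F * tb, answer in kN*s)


It = 3781 * 145 = 548245 kN*s

548245 kN*s


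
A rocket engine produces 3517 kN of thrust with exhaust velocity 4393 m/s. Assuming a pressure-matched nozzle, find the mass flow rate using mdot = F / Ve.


mdot = F / Ve = 3517000 / 4393 = 800.6 kg/s

800.6 kg/s


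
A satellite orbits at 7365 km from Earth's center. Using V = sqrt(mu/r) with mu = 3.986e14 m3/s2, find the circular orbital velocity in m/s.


V = sqrt(3.986e14 / 7365000) = 7357 m/s

7357 m/s


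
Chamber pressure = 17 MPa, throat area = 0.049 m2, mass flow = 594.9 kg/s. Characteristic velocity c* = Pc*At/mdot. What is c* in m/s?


c* = 17e6 * 0.049 / 594.9 = 1400 m/s

1400 m/s


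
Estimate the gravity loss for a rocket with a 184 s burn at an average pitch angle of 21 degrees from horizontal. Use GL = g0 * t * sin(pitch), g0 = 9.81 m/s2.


GL = 9.81 * 184 * sin(21 deg) = 647 m/s

647 m/s


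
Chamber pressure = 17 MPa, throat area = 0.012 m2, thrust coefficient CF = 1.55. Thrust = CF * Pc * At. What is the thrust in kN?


F = 1.55 * 17e6 * 0.012 = 316200.0 N = 316.2 kN

316.2 kN


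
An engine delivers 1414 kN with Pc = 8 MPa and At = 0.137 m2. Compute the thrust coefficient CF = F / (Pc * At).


CF = 1414000 / (8e6 * 0.137) = 1.29

1.29


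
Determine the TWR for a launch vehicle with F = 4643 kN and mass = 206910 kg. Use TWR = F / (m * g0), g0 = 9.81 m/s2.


TWR = 4643000 / (206910 * 9.81) = 2.29

2.29


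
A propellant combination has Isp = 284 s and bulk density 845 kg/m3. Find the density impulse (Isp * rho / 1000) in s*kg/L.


rho*Isp = 284 * 845 / 1000 = 240 s*kg/L

240 s*kg/L


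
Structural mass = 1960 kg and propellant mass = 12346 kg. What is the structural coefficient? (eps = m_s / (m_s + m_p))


eps = 1960 / (1960 + 12346) = 0.137

0.137


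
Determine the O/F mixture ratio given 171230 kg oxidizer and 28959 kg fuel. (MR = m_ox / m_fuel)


MR = 171230 / 28959 = 5.91

5.91


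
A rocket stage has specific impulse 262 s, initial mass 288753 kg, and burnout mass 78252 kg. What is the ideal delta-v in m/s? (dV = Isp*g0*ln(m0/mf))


Ve = 262 * 9.81 = 2570.22 m/s
dV = 2570.22 * ln(288753/78252) = 3356 m/s

3356 m/s


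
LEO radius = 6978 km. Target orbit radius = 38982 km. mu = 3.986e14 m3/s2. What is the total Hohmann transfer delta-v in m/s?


V1 = sqrt(mu/r1) = 7557.94 m/s
dV1 = V1*(sqrt(2*r2/(r1+r2)) - 1) = 2285.81 m/s
V2 = sqrt(mu/r2) = 3197.69 m/s
dV2 = V2*(1 - sqrt(2*r1/(r1+r2))) = 1435.61 m/s
Total dV = 3721 m/s

3721 m/s


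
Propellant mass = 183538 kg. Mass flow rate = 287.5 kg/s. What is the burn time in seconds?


tb = 183538 / 287.5 = 638.4 s

638.4 s


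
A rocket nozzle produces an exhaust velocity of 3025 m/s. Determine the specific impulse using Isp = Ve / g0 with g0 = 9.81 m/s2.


Isp = Ve / g0 = 3025 / 9.81 = 308.4 s

308.4 s


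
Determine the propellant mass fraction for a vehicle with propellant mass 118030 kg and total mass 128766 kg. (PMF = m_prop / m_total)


PMF = 118030 / 128766 = 0.917

0.917


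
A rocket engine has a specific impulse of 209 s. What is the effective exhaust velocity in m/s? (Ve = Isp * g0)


Ve = Isp * g0 = 209 * 9.81 = 2050.3 m/s

2050.3 m/s


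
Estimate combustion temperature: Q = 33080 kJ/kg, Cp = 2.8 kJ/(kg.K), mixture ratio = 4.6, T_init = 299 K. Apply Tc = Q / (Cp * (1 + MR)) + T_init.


Tc = 33080 / (2.8 * (1 + 4.6)) + 299 = 2409 K

2409 K


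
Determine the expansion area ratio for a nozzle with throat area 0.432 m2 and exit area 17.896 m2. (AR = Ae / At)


AR = 17.896 / 0.432 = 41.4

41.4


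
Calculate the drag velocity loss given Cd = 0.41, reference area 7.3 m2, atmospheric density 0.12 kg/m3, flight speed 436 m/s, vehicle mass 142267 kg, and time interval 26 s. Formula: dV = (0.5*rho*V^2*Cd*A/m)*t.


D = 0.5 * 0.12 * 436^2 * 0.41 * 7.3 = 34137.44 N
a = 34137.44 / 142267 = 0.24 m/s2
dV = 0.24 * 26 = 6.2 m/s

6.2 m/s


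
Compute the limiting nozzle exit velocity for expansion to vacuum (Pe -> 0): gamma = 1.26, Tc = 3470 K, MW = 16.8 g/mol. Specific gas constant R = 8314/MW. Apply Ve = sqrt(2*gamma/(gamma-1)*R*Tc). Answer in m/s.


R = 8314 / 16.8 = 494.88 J/(kg.K)
Ve = sqrt(2 * 1.26 / (1.26 - 1) * 494.88 * 3470) = 4080 m/s

4080 m/s


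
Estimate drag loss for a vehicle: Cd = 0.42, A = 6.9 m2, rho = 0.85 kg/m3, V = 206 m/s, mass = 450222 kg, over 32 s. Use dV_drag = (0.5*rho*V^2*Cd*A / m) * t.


D = 0.5 * 0.85 * 206^2 * 0.42 * 6.9 = 52266.3 N
a = 52266.3 / 450222 = 0.1161 m/s2
dV = 0.1161 * 32 = 3.7 m/s

3.7 m/s


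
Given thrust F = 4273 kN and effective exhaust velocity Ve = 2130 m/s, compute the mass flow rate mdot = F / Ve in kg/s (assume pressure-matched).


mdot = F / Ve = 4273000 / 2130 = 2006.1 kg/s

2006.1 kg/s


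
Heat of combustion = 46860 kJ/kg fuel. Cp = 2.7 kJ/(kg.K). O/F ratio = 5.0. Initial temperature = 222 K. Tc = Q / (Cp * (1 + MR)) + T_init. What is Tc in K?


Tc = 46860 / (2.7 * (1 + 5.0)) + 222 = 3115 K

3115 K


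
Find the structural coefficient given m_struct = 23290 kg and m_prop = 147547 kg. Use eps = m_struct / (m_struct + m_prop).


eps = 23290 / (23290 + 147547) = 0.1363

0.1363


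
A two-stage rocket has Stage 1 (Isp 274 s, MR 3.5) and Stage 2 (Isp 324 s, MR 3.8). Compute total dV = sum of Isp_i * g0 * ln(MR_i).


dV1 = 274 * 9.81 * ln(3.5) = 3367.4 m/s
dV2 = 324 * 9.81 * ln(3.8) = 4243.2 m/s
Total dV = 3367.4 + 4243.2 = 7610.6 m/s ~ 7611 m/s

7611 m/s


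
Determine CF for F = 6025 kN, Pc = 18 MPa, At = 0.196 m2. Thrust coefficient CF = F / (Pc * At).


CF = 6025000 / (18e6 * 0.196) = 1.71

1.71


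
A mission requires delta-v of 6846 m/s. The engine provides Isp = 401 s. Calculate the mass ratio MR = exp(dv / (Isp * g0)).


Ve = 401 * 9.81 = 3933.81 m/s
MR = exp(6846 / 3933.81) = 5.699

5.699


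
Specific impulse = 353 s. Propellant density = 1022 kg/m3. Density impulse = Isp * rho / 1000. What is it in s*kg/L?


rho*Isp = 353 * 1022 / 1000 = 361 s*kg/L

361 s*kg/L


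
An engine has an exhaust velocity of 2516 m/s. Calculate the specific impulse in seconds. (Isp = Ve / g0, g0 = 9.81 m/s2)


Isp = Ve / g0 = 2516 / 9.81 = 256.5 s

256.5 s


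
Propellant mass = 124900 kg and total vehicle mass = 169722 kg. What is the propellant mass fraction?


PMF = 124900 / 169722 = 0.736

0.736


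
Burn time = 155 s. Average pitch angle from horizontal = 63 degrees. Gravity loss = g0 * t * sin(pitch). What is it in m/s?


GL = 9.81 * 155 * sin(63 deg) = 1355 m/s

1355 m/s


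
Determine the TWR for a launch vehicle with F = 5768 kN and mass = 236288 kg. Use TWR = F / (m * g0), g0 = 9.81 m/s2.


TWR = 5768000 / (236288 * 9.81) = 2.49

2.49


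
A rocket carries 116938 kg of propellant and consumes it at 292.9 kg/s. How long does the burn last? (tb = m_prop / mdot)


tb = 116938 / 292.9 = 399.2 s

399.2 s


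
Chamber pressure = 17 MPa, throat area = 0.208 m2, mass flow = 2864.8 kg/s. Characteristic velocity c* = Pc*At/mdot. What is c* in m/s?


c* = 17e6 * 0.208 / 2864.8 = 1234 m/s

1234 m/s


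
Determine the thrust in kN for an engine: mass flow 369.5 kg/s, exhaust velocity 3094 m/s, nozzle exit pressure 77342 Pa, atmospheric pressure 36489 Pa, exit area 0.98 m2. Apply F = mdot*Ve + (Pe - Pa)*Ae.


F = 369.5 * 3094 + (77342 - 36489) * 0.98 = 1.1833e+06 N = 1183.3 kN

1183.3 kN


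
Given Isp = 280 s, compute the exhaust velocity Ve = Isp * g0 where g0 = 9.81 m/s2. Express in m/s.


Ve = Isp * g0 = 280 * 9.81 = 2746.8 m/s

2746.8 m/s


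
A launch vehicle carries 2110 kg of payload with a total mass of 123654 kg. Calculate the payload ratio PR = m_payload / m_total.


PR = 2110 / 123654 = 0.0171

0.0171


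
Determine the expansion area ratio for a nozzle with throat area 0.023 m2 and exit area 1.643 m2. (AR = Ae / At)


AR = 1.643 / 0.023 = 71.4

71.4


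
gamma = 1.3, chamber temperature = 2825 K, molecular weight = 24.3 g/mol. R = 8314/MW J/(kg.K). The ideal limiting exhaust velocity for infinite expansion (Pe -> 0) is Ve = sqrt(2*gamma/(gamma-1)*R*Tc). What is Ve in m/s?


R = 8314 / 24.3 = 342.14 J/(kg.K)
Ve = sqrt(2 * 1.3 / (1.3 - 1) * 342.14 * 2825) = 2894 m/s

2894 m/s


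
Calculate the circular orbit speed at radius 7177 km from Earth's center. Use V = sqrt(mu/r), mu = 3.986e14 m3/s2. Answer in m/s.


V = sqrt(3.986e14 / 7177000) = 7452 m/s

7452 m/s


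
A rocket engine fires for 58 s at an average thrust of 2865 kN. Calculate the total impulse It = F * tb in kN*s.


It = 2865 * 58 = 166170 kN*s

166170 kN*s


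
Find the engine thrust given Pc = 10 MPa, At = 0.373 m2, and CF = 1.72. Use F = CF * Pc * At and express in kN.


F = 1.72 * 10e6 * 0.373 = 6.4156e+06 N = 6415.6 kN

6415.6 kN


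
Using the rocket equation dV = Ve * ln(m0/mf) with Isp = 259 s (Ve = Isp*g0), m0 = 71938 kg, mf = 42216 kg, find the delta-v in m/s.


Ve = 259 * 9.81 = 2540.79 m/s
dV = 2540.79 * ln(71938/42216) = 1354 m/s

1354 m/s


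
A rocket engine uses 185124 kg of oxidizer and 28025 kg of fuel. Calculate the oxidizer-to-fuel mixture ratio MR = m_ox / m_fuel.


MR = 185124 / 28025 = 6.61

6.61


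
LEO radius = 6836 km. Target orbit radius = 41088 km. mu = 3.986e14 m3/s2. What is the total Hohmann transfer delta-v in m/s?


V1 = sqrt(mu/r1) = 7636.03 m/s
dV1 = V1*(sqrt(2*r2/(r1+r2)) - 1) = 2363.13 m/s
V2 = sqrt(mu/r2) = 3114.66 m/s
dV2 = V2*(1 - sqrt(2*r1/(r1+r2))) = 1451.06 m/s
Total dV = 3814 m/s

3814 m/s


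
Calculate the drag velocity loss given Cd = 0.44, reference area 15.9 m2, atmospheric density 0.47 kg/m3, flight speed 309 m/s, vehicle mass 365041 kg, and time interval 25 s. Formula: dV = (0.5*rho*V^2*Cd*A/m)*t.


D = 0.5 * 0.47 * 309^2 * 0.44 * 15.9 = 156976.49 N
a = 156976.49 / 365041 = 0.43 m/s2
dV = 0.43 * 25 = 10.8 m/s

10.8 m/s


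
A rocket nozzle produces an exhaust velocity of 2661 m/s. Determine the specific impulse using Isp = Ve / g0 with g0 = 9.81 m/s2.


Isp = Ve / g0 = 2661 / 9.81 = 271.3 s

271.3 s


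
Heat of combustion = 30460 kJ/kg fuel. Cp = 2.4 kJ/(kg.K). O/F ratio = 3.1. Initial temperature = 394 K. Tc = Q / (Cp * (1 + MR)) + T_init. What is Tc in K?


Tc = 30460 / (2.4 * (1 + 3.1)) + 394 = 3490 K

3490 K


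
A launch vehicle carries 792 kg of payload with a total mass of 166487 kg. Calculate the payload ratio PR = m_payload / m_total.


PR = 792 / 166487 = 0.0048

0.0048


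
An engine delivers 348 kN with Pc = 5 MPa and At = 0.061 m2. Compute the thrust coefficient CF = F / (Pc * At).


CF = 348000 / (5e6 * 0.061) = 1.14

1.14


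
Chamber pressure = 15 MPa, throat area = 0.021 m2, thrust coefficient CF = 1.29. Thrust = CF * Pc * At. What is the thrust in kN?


F = 1.29 * 15e6 * 0.021 = 406350.0 N = 406.4 kN

406.4 kN


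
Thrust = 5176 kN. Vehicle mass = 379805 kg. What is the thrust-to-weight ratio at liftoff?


TWR = 5176000 / (379805 * 9.81) = 1.39

1.39


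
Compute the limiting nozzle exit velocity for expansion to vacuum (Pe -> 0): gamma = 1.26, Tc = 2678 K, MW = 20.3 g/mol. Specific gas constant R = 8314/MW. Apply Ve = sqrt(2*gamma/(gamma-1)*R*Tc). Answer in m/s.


R = 8314 / 20.3 = 409.56 J/(kg.K)
Ve = sqrt(2 * 1.26 / (1.26 - 1) * 409.56 * 2678) = 3260 m/s

3260 m/s


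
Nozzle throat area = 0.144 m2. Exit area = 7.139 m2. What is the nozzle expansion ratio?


AR = 7.139 / 0.144 = 49.6

49.6


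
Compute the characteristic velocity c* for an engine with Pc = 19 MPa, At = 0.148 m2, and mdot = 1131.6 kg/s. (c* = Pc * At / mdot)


c* = 19e6 * 0.148 / 1131.6 = 2485 m/s

2485 m/s


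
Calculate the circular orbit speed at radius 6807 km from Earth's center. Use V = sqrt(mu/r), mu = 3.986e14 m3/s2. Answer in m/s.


V = sqrt(3.986e14 / 6807000) = 7652 m/s

7652 m/s


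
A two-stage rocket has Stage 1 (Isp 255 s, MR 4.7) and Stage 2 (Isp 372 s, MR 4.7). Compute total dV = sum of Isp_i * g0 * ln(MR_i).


dV1 = 255 * 9.81 * ln(4.7) = 3871.3 m/s
dV2 = 372 * 9.81 * ln(4.7) = 5647.6 m/s
Total dV = 3871.3 + 5647.6 = 9518.9 m/s ~ 9519 m/s

9519 m/s


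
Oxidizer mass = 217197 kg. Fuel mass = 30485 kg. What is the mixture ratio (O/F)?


MR = 217197 / 30485 = 7.12

7.12


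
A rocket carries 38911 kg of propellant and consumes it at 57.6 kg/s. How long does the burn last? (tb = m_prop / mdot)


tb = 38911 / 57.6 = 675.5 s

675.5 s


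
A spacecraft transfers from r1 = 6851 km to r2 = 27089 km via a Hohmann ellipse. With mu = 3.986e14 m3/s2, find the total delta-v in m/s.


V1 = sqrt(mu/r1) = 7627.67 m/s
dV1 = V1*(sqrt(2*r2/(r1+r2)) - 1) = 2009.45 m/s
V2 = sqrt(mu/r2) = 3835.94 m/s
dV2 = V2*(1 - sqrt(2*r1/(r1+r2))) = 1398.65 m/s
Total dV = 3408 m/s

3408 m/s


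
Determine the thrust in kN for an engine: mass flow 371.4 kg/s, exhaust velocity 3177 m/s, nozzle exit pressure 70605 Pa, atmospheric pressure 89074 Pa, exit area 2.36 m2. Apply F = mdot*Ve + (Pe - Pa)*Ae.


F = 371.4 * 3177 + (70605 - 89074) * 2.36 = 1.1364e+06 N = 1136.4 kN

1136.4 kN


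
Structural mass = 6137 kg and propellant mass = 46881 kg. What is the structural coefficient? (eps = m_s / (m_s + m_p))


eps = 6137 / (6137 + 46881) = 0.1158

0.1158


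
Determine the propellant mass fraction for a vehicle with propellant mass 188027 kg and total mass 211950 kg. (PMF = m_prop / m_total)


PMF = 188027 / 211950 = 0.887

0.887


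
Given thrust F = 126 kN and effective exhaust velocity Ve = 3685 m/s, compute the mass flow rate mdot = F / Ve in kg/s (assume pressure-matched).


mdot = F / Ve = 126000 / 3685 = 34.2 kg/s

34.2 kg/s


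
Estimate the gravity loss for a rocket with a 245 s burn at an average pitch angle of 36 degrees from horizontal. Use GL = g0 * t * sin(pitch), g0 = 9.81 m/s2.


GL = 9.81 * 245 * sin(36 deg) = 1413 m/s

1413 m/s


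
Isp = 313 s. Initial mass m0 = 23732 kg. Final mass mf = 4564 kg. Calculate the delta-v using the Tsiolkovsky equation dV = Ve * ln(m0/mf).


Ve = 313 * 9.81 = 3070.53 m/s
dV = 3070.53 * ln(23732/4564) = 5062 m/s

5062 m/s


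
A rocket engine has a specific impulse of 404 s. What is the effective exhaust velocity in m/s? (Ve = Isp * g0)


Ve = Isp * g0 = 404 * 9.81 = 3963.2 m/s

3963.2 m/s


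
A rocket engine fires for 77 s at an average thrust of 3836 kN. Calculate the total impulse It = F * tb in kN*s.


It = 3836 * 77 = 295372 kN*s

295372 kN*s


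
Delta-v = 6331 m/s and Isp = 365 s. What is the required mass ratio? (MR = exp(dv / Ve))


Ve = 365 * 9.81 = 3580.65 m/s
MR = exp(6331 / 3580.65) = 5.86

5.86


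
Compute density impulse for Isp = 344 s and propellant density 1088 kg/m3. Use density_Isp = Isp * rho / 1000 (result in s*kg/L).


rho*Isp = 344 * 1088 / 1000 = 374 s*kg/L

374 s*kg/L


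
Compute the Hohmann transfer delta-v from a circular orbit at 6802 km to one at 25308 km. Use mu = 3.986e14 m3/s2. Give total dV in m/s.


V1 = sqrt(mu/r1) = 7655.09 m/s
dV1 = V1*(sqrt(2*r2/(r1+r2)) - 1) = 1956.03 m/s
V2 = sqrt(mu/r2) = 3968.62 m/s
dV2 = V2*(1 - sqrt(2*r1/(r1+r2))) = 1385.45 m/s
Total dV = 3341 m/s

3341 m/s


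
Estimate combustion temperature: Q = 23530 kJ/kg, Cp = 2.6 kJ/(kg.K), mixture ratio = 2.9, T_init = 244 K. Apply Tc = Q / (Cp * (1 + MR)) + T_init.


Tc = 23530 / (2.6 * (1 + 2.9)) + 244 = 2565 K

2565 K


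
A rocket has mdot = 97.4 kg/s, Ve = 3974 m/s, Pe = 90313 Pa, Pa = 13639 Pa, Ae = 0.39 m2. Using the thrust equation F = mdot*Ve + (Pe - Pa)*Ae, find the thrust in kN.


F = 97.4 * 3974 + (90313 - 13639) * 0.39 = 416970.0 N = 417.0 kN

417.0 kN


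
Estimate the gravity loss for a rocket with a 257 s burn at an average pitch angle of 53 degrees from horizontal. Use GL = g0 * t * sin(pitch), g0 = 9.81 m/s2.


GL = 9.81 * 257 * sin(53 deg) = 2013 m/s

2013 m/s


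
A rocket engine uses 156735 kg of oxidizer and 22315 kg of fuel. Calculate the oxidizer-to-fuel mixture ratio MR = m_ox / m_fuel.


MR = 156735 / 22315 = 7.02

7.02


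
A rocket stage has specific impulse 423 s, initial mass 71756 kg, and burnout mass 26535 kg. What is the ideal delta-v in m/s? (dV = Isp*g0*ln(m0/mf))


Ve = 423 * 9.81 = 4149.63 m/s
dV = 4149.63 * ln(71756/26535) = 4128 m/s

4128 m/s


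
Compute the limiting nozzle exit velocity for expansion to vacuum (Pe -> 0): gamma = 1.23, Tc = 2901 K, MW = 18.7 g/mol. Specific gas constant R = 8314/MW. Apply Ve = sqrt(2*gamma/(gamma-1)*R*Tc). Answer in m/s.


R = 8314 / 18.7 = 444.6 J/(kg.K)
Ve = sqrt(2 * 1.23 / (1.23 - 1) * 444.6 * 2901) = 3714 m/s

3714 m/s


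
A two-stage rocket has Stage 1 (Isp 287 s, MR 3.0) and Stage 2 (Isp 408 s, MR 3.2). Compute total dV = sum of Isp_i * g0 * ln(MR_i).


dV1 = 287 * 9.81 * ln(3.0) = 3093.1 m/s
dV2 = 408 * 9.81 * ln(3.2) = 4655.5 m/s
Total dV = 3093.1 + 4655.5 = 7748.6 m/s ~ 7749 m/s

7749 m/s


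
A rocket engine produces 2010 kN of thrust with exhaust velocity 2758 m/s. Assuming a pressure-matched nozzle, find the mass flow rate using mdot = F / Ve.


mdot = F / Ve = 2010000 / 2758 = 728.8 kg/s

728.8 kg/s


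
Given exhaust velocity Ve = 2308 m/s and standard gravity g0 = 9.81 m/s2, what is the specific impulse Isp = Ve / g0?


Isp = Ve / g0 = 2308 / 9.81 = 235.3 s

235.3 s


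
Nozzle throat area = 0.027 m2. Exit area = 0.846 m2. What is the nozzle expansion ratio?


AR = 0.846 / 0.027 = 31.3

31.3


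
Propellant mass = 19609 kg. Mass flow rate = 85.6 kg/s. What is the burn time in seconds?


tb = 19609 / 85.6 = 229.1 s

229.1 s


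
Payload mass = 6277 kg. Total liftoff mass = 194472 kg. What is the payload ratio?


PR = 6277 / 194472 = 0.0323

0.0323


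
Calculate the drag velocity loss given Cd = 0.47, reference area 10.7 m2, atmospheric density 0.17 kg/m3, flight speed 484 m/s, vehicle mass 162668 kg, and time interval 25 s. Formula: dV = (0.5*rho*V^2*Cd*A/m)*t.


D = 0.5 * 0.17 * 484^2 * 0.47 * 10.7 = 100136.24 N
a = 100136.24 / 162668 = 0.6156 m/s2
dV = 0.6156 * 25 = 15.4 m/s

15.4 m/s


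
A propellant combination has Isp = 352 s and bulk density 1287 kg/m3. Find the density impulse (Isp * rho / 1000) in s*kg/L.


rho*Isp = 352 * 1287 / 1000 = 453 s*kg/L

453 s*kg/L


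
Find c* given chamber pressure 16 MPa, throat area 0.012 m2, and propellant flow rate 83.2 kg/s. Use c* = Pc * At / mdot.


c* = 16e6 * 0.012 / 83.2 = 2308 m/s

2308 m/s


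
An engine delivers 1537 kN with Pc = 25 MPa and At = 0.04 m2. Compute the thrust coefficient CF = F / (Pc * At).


CF = 1537000 / (25e6 * 0.04) = 1.54

1.54


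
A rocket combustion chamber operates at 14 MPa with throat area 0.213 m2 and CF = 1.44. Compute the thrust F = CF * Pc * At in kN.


F = 1.44 * 14e6 * 0.213 = 4.2941e+06 N = 4294.1 kN

4294.1 kN


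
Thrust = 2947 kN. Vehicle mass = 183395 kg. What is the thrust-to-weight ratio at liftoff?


TWR = 2947000 / (183395 * 9.81) = 1.64

1.64


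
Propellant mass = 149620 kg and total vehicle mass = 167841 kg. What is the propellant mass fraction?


PMF = 149620 / 167841 = 0.891

0.891


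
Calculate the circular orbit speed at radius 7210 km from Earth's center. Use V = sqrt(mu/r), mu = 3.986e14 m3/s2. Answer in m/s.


V = sqrt(3.986e14 / 7210000) = 7435 m/s

7435 m/s


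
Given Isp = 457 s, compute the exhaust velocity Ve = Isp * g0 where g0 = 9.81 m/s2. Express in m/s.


Ve = Isp * g0 = 457 * 9.81 = 4483.2 m/s

4483.2 m/s


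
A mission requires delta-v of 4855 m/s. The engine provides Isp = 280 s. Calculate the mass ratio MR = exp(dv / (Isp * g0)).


Ve = 280 * 9.81 = 2746.8 m/s
MR = exp(4855 / 2746.8) = 5.856

5.856


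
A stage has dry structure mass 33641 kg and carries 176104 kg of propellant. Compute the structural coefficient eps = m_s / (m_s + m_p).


eps = 33641 / (33641 + 176104) = 0.1604

0.1604


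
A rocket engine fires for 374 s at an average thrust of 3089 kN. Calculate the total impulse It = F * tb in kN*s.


It = 3089 * 374 = 1155286 kN*s

1155286 kN*s


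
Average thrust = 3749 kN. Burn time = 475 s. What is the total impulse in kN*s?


It = 3749 * 475 = 1780775 kN*s

1780775 kN*s


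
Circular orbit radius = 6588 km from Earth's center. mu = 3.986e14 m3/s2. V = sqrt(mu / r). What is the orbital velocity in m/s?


V = sqrt(3.986e14 / 6588000) = 7778 m/s

7778 m/s


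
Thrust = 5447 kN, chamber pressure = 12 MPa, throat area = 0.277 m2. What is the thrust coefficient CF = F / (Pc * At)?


CF = 5447000 / (12e6 * 0.277) = 1.64

1.64


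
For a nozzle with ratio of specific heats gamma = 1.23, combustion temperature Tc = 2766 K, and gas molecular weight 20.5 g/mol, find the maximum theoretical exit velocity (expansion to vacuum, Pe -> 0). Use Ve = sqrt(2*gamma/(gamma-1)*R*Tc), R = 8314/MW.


R = 8314 / 20.5 = 405.56 J/(kg.K)
Ve = sqrt(2 * 1.23 / (1.23 - 1) * 405.56 * 2766) = 3464 m/s

3464 m/s


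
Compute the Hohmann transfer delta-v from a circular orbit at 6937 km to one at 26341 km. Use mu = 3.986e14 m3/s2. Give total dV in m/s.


V1 = sqrt(mu/r1) = 7580.24 m/s
dV1 = V1*(sqrt(2*r2/(r1+r2)) - 1) = 1957.28 m/s
V2 = sqrt(mu/r2) = 3890.03 m/s
dV2 = V2*(1 - sqrt(2*r1/(r1+r2))) = 1378.29 m/s
Total dV = 3336 m/s

3336 m/s


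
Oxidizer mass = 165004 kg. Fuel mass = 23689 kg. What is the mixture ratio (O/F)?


MR = 165004 / 23689 = 6.97

6.97


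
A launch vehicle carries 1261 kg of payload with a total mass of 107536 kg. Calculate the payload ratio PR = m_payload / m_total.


PR = 1261 / 107536 = 0.0117

0.0117


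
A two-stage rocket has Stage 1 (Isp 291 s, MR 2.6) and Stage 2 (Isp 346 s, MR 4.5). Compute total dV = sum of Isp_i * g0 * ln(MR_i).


dV1 = 291 * 9.81 * ln(2.6) = 2727.7 m/s
dV2 = 346 * 9.81 * ln(4.5) = 5105.2 m/s
Total dV = 2727.7 + 5105.2 = 7832.9 m/s ~ 7833 m/s

7833 m/s


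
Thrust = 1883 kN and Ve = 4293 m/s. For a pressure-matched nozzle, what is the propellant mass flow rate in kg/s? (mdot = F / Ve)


mdot = F / Ve = 1883000 / 4293 = 438.6 kg/s

438.6 kg/s


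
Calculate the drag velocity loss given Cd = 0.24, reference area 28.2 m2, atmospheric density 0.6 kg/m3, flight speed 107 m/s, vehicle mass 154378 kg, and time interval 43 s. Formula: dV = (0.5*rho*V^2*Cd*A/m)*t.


D = 0.5 * 0.6 * 107^2 * 0.24 * 28.2 = 23246.05 N
a = 23246.05 / 154378 = 0.1506 m/s2
dV = 0.1506 * 43 = 6.5 m/s

6.5 m/s


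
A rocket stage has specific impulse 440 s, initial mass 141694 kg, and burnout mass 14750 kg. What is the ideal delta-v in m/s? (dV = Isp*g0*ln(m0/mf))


Ve = 440 * 9.81 = 4316.4 m/s
dV = 4316.4 * ln(141694/14750) = 9766 m/s

9766 m/s


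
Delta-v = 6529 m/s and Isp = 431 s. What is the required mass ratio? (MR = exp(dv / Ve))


Ve = 431 * 9.81 = 4228.11 m/s
MR = exp(6529 / 4228.11) = 4.684

4.684


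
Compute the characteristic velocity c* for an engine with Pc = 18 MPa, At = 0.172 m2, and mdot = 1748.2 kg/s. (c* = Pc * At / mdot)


c* = 18e6 * 0.172 / 1748.2 = 1771 m/s

1771 m/s


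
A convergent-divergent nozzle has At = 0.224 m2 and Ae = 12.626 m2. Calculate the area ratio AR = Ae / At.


AR = 12.626 / 0.224 = 56.4

56.4


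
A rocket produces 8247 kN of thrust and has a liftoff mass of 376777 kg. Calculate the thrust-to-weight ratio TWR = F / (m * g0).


TWR = 8247000 / (376777 * 9.81) = 2.23

2.23


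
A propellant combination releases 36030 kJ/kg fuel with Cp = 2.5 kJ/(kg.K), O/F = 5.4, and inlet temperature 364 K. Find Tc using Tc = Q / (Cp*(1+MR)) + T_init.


Tc = 36030 / (2.5 * (1 + 5.4)) + 364 = 2616 K

2616 K


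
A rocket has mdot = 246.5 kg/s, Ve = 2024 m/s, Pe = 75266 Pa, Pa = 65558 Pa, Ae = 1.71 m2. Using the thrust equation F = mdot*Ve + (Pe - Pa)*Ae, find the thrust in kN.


F = 246.5 * 2024 + (75266 - 65558) * 1.71 = 515517.0 N = 515.5 kN

515.5 kN


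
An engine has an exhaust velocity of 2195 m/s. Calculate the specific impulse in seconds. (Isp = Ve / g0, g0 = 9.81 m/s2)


Isp = Ve / g0 = 2195 / 9.81 = 223.8 s

223.8 s


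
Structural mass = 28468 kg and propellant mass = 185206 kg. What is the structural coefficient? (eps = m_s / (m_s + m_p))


eps = 28468 / (28468 + 185206) = 0.1332

0.1332


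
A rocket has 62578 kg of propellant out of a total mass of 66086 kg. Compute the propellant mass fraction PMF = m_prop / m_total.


PMF = 62578 / 66086 = 0.947

0.947


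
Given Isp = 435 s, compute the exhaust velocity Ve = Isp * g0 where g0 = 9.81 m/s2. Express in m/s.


Ve = Isp * g0 = 435 * 9.81 = 4267.4 m/s

4267.4 m/s


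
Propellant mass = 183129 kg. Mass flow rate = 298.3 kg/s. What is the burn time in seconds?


tb = 183129 / 298.3 = 613.9 s

613.9 s


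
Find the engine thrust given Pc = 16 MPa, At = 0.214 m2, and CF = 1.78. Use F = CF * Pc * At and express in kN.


F = 1.78 * 16e6 * 0.214 = 6.0947e+06 N = 6094.7 kN

6094.7 kN


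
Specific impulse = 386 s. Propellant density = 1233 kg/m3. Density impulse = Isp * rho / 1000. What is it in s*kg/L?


rho*Isp = 386 * 1233 / 1000 = 476 s*kg/L

476 s*kg/L


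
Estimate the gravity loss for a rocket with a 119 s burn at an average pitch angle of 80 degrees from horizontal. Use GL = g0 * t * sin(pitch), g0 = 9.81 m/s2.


GL = 9.81 * 119 * sin(80 deg) = 1150 m/s

1150 m/s


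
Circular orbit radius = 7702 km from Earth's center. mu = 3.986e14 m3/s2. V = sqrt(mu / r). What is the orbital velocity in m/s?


V = sqrt(3.986e14 / 7702000) = 7194 m/s

7194 m/s


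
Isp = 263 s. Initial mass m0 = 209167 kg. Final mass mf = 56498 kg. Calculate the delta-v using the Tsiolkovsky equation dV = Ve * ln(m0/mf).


Ve = 263 * 9.81 = 2580.03 m/s
dV = 2580.03 * ln(209167/56498) = 3377 m/s

3377 m/s


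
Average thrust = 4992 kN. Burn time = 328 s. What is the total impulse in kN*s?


It = 4992 * 328 = 1637376 kN*s

1637376 kN*s


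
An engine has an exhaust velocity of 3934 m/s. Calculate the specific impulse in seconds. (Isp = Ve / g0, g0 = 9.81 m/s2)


Isp = Ve / g0 = 3934 / 9.81 = 401.0 s

401.0 s


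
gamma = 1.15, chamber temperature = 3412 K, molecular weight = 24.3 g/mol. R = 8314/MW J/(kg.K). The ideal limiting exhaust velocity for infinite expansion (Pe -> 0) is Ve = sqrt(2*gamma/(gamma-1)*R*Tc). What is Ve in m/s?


R = 8314 / 24.3 = 342.14 J/(kg.K)
Ve = sqrt(2 * 1.15 / (1.15 - 1) * 342.14 * 3412) = 4231 m/s

4231 m/s


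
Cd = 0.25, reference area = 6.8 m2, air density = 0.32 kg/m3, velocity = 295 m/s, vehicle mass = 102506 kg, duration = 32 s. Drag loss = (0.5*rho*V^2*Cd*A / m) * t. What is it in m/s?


D = 0.5 * 0.32 * 295^2 * 0.25 * 6.8 = 23670.8 N
a = 23670.8 / 102506 = 0.2309 m/s2
dV = 0.2309 * 32 = 7.4 m/s

7.4 m/s


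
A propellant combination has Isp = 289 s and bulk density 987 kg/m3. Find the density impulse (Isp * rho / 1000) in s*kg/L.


rho*Isp = 289 * 987 / 1000 = 285 s*kg/L

285 s*kg/L


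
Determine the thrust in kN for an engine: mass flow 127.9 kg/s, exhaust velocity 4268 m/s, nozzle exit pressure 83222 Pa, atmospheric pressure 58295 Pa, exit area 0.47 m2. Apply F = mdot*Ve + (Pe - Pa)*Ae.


F = 127.9 * 4268 + (83222 - 58295) * 0.47 = 557593.0 N = 557.6 kN

557.6 kN


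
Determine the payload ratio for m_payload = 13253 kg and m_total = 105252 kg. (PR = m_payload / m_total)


PR = 13253 / 105252 = 0.1259

0.1259


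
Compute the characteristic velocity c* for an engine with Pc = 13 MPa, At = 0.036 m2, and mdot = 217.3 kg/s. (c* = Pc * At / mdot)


c* = 13e6 * 0.036 / 217.3 = 2154 m/s

2154 m/s


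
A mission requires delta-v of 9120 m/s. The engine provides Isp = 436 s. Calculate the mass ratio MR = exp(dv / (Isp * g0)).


Ve = 436 * 9.81 = 4277.16 m/s
MR = exp(9120 / 4277.16) = 8.434

8.434


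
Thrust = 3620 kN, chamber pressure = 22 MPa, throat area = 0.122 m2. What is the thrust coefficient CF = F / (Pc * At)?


CF = 3620000 / (22e6 * 0.122) = 1.35

1.35


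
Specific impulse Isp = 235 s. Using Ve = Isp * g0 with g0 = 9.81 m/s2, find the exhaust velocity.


Ve = Isp * g0 = 235 * 9.81 = 2305.3 m/s

2305.3 m/s


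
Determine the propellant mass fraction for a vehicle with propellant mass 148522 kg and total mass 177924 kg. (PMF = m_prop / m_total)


PMF = 148522 / 177924 = 0.835

0.835


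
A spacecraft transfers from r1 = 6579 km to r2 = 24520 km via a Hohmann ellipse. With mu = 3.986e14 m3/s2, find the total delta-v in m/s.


V1 = sqrt(mu/r1) = 7783.75 m/s
dV1 = V1*(sqrt(2*r2/(r1+r2)) - 1) = 1990.67 m/s
V2 = sqrt(mu/r2) = 4031.89 m/s
dV2 = V2*(1 - sqrt(2*r1/(r1+r2))) = 1409.3 m/s
Total dV = 3400 m/s

3400 m/s


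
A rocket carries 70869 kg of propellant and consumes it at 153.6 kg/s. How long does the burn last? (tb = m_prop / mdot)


tb = 70869 / 153.6 = 461.4 s

461.4 s
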